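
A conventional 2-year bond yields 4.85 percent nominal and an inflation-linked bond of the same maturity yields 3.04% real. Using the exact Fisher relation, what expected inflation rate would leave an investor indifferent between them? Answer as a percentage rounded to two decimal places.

(1 + π) = (1 + i)/(1 + r) = 1.04850 / 1.03040 = 1.017566
Break-even inflation = 1.017566 − 1 → 1.76%.

1.76%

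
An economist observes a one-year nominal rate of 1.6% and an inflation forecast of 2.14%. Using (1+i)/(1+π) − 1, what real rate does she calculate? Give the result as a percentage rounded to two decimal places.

By the Fisher relation, 1 + r = (1 + i)/(1 + π).
1 + r = 1.01600 / 1.02140 = 0.994713
r = 0.994713 − 1 = -0.5287%, i.e. -0.53%.

-0.53%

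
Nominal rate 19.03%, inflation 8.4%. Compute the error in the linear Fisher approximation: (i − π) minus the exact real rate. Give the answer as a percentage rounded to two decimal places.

Approximate: r ≈ 19.030% − 8.400% = 10.6300%
Exact: (1 + 0.1903)/(1 + 0.0840) − 1 = 9.8063%
Error = 10.6300% − 9.8063% = 0.8237% → 0.82%.

0.82%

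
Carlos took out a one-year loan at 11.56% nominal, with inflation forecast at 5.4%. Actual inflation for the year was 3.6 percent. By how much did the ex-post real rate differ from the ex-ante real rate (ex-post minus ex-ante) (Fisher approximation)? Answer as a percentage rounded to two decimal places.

1.80%

Ex-ante: 11.56% − 5.4% = 6.160%
Ex-post: 11.56% − 3.6% = 7.960%
Difference (ex-post − ex-ante) = 1.8000% → 1.80%.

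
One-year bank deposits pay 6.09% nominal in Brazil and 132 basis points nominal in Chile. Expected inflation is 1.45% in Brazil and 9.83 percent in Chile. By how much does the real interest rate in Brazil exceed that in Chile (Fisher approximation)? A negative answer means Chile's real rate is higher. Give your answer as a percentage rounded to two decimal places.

Brazil: 6.09% − 1.45% = 4.640%
Chile: 1.32% − 9.83% = -8.510%
Differential = 13.150% → 13.15%.

13.15%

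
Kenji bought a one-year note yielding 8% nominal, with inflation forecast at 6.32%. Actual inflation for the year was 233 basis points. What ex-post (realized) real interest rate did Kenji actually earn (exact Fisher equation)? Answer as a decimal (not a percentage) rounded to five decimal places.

Ex-post: (1 + 0.0800)/(1 + 0.0233) − 1 = 5.5409%
So the realized real rate is 0.05541.

0.05541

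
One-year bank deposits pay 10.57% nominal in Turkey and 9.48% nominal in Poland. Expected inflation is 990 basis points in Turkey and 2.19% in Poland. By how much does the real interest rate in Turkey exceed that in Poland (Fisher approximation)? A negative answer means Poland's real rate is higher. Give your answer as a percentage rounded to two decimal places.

Turkey: 10.57% − 9.9% = 0.670%
Poland: 9.48% − 2.19% = 7.290%
Differential = -6.620% → -6.62%.

-6.62%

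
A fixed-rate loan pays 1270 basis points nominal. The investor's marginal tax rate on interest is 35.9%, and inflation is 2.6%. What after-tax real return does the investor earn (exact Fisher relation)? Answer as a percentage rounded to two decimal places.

5.40%

After-tax nominal return = 12.7% × (1 − 0.359) = 8.1407%.
1 + r = 1.081407 / 1.02600 = 1.054003
After-tax real rate = 1.054003 − 1 → 5.40%.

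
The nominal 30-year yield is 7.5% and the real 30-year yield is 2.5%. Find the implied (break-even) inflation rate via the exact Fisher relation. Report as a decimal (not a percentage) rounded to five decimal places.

(1 + π) = (1 + i)/(1 + r) = 1.07500 / 1.02500 = 1.048780
Break-even inflation = 1.048780 − 1 → 0.04878.

0.04878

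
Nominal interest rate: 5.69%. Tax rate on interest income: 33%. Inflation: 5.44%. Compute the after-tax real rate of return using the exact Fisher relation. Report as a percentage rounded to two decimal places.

-1.54%

After-tax nominal return = 5.69% × (1 − 0.33) = 3.8123%.
1 + r = 1.038123 / 1.05440 = 0.984563
After-tax real rate = 0.984563 − 1 → -1.54%.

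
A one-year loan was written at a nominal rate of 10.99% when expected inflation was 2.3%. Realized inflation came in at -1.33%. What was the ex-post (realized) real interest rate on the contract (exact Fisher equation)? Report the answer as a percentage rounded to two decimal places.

12.49%

Ex-post: (1 + 0.1099)/(1 − 0.0133) − 1 = 12.4861%
So the realized real rate is 12.49%.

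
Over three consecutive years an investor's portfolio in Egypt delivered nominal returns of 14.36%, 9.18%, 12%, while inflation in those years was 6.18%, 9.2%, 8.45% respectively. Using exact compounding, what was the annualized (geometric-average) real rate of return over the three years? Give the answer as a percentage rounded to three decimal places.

3.605%

Nominal growth factor = 1.1436 × 1.0918 × 1.1200 = 1.39841238
Price-level growth factor = 1.0618 × 1.0920 × 1.0845 = 1.25746213
Real growth factor = 1.39841238 / 1.25746213 = 1.11209104
Annualized real rate = 1.11209104^(1/3) − 1 = 3.6049% → 3.605%.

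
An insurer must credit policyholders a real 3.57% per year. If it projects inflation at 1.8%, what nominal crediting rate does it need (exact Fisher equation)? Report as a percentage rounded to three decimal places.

5.434%

(1 + i) = (1 + r)(1 + π) = 1.03570 × 1.01800 = 1.0543426
i = 1.0543426 − 1, so the required nominal rate is 5.434%.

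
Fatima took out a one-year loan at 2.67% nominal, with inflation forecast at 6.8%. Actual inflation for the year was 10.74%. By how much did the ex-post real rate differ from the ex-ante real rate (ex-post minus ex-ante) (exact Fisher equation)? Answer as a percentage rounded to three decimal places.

-3.420%

Ex-ante: (1 + 0.0267)/(1 + 0.0680) − 1 = -3.8670%
Ex-post: (1 + 0.0267)/(1 + 0.1074) − 1 = -7.2873%
Difference (ex-post − ex-ante) = -3.4203% → -3.420%.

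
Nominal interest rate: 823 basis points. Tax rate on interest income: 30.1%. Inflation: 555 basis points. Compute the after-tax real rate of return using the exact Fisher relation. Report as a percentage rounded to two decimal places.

0.19%

After-tax nominal return = 8.23% × (1 − 0.301) = 5.75277%.
1 + r = 1.0575277 / 1.05550 = 1.001921
After-tax real rate = 1.001921 − 1 → 0.19%.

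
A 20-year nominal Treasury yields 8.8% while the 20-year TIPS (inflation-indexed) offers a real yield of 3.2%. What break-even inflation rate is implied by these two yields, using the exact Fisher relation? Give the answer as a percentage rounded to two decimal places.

(1 + π) = (1 + i)/(1 + r) = 1.08800 / 1.03200 = 1.054264
Break-even inflation = 1.054264 − 1 → 5.43%.

5.43%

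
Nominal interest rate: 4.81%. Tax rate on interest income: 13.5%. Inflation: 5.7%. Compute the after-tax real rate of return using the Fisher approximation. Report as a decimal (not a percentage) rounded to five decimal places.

After-tax nominal return = 4.81% × (1 − 0.135) = 4.16065%.
r ≈ 4.16065% − 5.7% → -0.01539.

-0.01539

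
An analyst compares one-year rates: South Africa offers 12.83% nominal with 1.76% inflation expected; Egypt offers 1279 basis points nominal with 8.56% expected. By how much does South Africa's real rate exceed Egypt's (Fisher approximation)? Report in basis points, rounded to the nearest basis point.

684 basis points

South Africa: 12.83% − 1.76% = 11.070%
Egypt: 12.79% − 8.56% = 4.230%
Differential = 6.840% → 684 basis points.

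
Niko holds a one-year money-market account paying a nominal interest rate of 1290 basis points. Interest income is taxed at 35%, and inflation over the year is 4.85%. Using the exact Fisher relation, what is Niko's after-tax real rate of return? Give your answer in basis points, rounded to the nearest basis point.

337 basis points

After-tax nominal return = 12.9% × (1 − 0.35) = 8.3850%.
1 + r = 1.08385 / 1.04850 = 1.033715
After-tax real rate = 1.033715 − 1 → 337 basis points.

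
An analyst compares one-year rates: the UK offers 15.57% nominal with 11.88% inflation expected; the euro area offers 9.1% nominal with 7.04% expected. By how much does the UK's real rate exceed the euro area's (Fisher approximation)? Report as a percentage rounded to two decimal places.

The UK: 15.57% − 11.88% = 3.690%
The euro area: 9.1% − 7.04% = 2.060%
Differential = 1.630% → 1.63%.

1.63%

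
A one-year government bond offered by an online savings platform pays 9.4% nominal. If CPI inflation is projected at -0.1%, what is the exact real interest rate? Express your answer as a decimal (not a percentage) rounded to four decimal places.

0.0951

1 + r = 1.09400 / 0.99900 = 1.095095
r = 1.095095 − 1 = 9.5095%, i.e. 0.0951.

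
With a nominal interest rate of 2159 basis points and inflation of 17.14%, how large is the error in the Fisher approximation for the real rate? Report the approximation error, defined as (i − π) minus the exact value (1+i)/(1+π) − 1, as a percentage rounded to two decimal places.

Approximate: r ≈ 21.590% − 17.140% = 4.4500%
Exact: (1 + 0.2159)/(1 + 0.1714) − 1 = 3.7989%
Error = 4.4500% − 3.7989% = 0.6511% → 0.65%.

0.65%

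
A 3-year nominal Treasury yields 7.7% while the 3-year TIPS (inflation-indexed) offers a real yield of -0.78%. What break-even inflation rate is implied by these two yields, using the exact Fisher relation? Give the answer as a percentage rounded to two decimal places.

8.55%

(1 + π) = (1 + i)/(1 + r) = 1.07700 / 0.99220 = 1.085467
Break-even inflation = 1.085467 − 1 → 8.55%.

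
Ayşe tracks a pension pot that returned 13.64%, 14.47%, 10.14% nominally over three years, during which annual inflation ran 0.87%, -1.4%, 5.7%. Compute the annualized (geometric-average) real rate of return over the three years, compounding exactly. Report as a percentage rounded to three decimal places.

10.871%

Compound the nominal returns: 1.1364 × 1.1447 × 1.1014 = 1.43274196.
Compound inflation: 1.0087 × 0.9860 × 1.0570 = 1.05126916.
Deflate: 1.43274196 / 1.05126916 = 1.36286882.
Annualized real rate = 1.36286882^(1/3) − 1 = 10.8710% → 10.871%.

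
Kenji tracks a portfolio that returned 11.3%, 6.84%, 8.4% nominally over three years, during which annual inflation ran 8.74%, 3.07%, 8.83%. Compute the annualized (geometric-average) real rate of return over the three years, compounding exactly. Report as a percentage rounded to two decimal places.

1.86%

Nominal growth factor = 1.1130 × 1.0684 × 1.0840 = 1.28901605
Price-level growth factor = 1.0874 × 1.0307 × 1.0883 = 1.21974833
Real growth factor = 1.28901605 / 1.21974833 = 1.05678853
Annualized real rate = 1.05678853^(1/3) − 1 = 1.8582% → 1.86%.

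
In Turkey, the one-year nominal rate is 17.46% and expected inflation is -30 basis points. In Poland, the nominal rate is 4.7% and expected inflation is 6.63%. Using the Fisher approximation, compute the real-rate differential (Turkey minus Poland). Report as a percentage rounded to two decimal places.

19.69%

Turkey: 17.46% − (-0.3%) = 17.760%
Poland: 4.7% − 6.63% = -1.930%
Differential = 19.690% → 19.69%.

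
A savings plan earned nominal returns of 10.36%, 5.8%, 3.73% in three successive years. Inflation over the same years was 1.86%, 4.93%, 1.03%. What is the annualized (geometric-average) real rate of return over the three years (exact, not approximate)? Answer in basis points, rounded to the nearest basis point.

390 basis points

Nominal growth factor = 1.1036 × 1.0580 × 1.0373 = 1.21116061
Price-level growth factor = 1.0186 × 1.0493 × 1.0103 = 1.07982579
Real growth factor = 1.21116061 / 1.07982579 = 1.12162593
Annualized real rate = 1.12162593^(1/3) − 1 = 3.9001% → 390 basis points.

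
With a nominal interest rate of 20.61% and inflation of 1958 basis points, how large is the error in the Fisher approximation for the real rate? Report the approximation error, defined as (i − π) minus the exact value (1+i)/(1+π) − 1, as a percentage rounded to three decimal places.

0.169%

Approximate: r ≈ 20.610% − 19.580% = 1.0300%
Exact: (1 + 0.2061)/(1 + 0.1958) − 1 = 0.8613%
Error = 1.0300% − 0.8613% = 0.1687% → 0.169%.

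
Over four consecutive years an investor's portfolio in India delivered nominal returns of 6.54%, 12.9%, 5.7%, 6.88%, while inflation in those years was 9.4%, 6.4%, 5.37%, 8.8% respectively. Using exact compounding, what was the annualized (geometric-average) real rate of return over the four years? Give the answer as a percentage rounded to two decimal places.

0.45%

Compound the nominal returns: 1.0654 × 1.1290 × 1.0570 × 1.0688 = 1.35887049.
Compound inflation: 1.0940 × 1.0640 × 1.0537 × 1.0880 = 1.33445774.
Deflate: 1.35887049 / 1.33445774 = 1.01829413.
Annualized real rate = 1.01829413^(1/4) − 1 = 0.4542% → 0.45%.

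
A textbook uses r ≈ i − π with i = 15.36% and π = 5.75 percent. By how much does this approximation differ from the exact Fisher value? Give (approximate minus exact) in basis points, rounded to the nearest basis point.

Approximate: r ≈ 15.360% − 5.750% = 9.6100%
Exact: (1 + 0.1536)/(1 + 0.0575) − 1 = 9.0875%
Error = 9.6100% − 9.0875% = 0.5225% → 52 basis points.

52 basis points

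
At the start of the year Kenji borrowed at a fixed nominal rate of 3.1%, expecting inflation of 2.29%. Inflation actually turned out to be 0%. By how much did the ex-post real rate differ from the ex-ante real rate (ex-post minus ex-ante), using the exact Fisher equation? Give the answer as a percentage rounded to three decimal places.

Ex-ante: (1 + 0.0310)/(1 + 0.0229) − 1 = 0.7919%
Ex-post: (1 + 0.0310)/(1 + 0.0000) − 1 = 3.1000%
Difference (ex-post − ex-ante) = 2.3081% → 2.308%.

2.308%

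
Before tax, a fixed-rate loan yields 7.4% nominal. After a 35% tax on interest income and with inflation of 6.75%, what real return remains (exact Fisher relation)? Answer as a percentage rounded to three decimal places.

After-tax nominal return = 7.4% × (1 − 0.35) = 4.8100%.
1 + r = 1.04810 / 1.06750 = 0.981827
After-tax real rate = 0.981827 − 1 → -1.817%.

-1.817%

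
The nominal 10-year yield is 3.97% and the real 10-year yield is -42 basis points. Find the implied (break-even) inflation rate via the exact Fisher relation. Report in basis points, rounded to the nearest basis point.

441 basis points

(1 + π) = (1 + i)/(1 + r) = 1.03970 / 0.99580 = 1.044085
Break-even inflation = 1.044085 − 1 → 441 basis points.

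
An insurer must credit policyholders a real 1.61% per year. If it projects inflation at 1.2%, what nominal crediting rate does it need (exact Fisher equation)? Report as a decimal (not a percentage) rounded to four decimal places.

0.0283

(1 + i) = (1 + r)(1 + π) = 1.01610 × 1.01200 = 1.0282932
i = 1.0282932 − 1, so the required nominal rate is 0.0283.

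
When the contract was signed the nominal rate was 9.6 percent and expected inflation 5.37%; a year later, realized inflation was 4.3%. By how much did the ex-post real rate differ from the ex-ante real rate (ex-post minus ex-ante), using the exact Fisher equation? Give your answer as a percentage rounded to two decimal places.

Ex-ante: (1 + 0.0960)/(1 + 0.0537) − 1 = 4.0144%
Ex-post: (1 + 0.0960)/(1 + 0.0430) − 1 = 5.0815%
Difference (ex-post − ex-ante) = 1.0671% → 1.07%.

1.07%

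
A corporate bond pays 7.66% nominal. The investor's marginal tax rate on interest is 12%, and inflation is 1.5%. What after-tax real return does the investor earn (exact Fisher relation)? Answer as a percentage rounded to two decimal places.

After-tax nominal return = 7.66% × (1 − 0.12) = 6.7408%.
1 + r = 1.067408 / 1.01500 = 1.051633
After-tax real rate = 1.051633 − 1 → 5.16%.

5.16%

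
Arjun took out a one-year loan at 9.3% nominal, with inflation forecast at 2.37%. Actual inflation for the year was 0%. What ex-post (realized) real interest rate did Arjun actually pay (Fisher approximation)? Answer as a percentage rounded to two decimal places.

Ex-post: 9.3% − 0% = 9.300%
So the realized real rate is 9.30%.

9.30%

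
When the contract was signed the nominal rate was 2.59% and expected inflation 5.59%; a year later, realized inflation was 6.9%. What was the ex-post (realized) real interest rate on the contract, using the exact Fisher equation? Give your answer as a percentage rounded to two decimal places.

Ex-post: (1 + 0.0259)/(1 + 0.0690) − 1 = -4.0318%
So the realized real rate is -4.03%.

-4.03%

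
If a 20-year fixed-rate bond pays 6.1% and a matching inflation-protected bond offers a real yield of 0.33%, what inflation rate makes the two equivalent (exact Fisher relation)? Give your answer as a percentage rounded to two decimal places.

5.75%

(1 + π) = (1 + i)/(1 + r) = 1.06100 / 1.00330 = 1.057510
Break-even inflation = 1.057510 − 1 → 5.75%.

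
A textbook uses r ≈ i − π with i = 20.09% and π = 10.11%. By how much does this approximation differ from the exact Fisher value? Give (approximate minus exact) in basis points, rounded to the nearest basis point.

92 basis points

Approximate: r ≈ 20.090% − 10.110% = 9.9800%
Exact: (1 + 0.2009)/(1 + 0.1011) − 1 = 9.0637%
Error = 9.9800% − 9.0637% = 0.9163% → 92 basis points.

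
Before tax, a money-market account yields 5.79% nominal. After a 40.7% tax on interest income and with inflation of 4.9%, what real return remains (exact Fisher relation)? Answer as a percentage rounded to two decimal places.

-1.40%

After-tax nominal return = 5.79% × (1 − 0.407) = 3.43347%.
1 + r = 1.0343347 / 1.04900 = 0.986020
After-tax real rate = 0.986020 − 1 → -1.40%.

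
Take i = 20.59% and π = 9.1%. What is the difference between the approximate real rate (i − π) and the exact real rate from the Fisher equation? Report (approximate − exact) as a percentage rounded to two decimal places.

0.96%

Approximate: r ≈ 20.590% − 9.100% = 11.4900%
Exact: (1 + 0.2059)/(1 + 0.0910) − 1 = 10.5316%
Error = 11.4900% − 10.5316% = 0.9584% → 0.96%.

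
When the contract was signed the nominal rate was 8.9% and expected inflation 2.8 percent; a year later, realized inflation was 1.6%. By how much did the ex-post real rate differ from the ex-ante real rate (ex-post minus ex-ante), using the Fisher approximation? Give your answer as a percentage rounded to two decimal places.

1.20%

Ex-ante: 8.9% − 2.8% = 6.100%
Ex-post: 8.9% − 1.6% = 7.300%
Difference (ex-post − ex-ante) = 1.2000% → 1.20%.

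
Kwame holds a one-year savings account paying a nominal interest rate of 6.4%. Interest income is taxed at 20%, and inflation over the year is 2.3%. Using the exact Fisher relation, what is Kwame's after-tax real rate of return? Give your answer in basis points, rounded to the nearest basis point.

After-tax nominal return = 6.4% × (1 − 0.2) = 5.1200%.
1 + r = 1.05120 / 1.02300 = 1.027566
After-tax real rate = 1.027566 − 1 → 276 basis points.

276 basis points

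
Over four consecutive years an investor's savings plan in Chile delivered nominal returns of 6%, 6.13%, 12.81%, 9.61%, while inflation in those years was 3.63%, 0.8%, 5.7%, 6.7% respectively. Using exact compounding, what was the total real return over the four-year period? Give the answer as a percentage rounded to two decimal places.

18.07%

Nominal growth factor = 1.0600 × 1.0613 × 1.1281 × 1.0961 = 1.391047
Price-level growth factor = 1.0363 × 1.0080 × 1.0570 × 1.0670 = 1.178109
Real growth factor = 1.391047 / 1.178109 = 1.180746
Total real return = 1.180746 − 1 → 18.07%.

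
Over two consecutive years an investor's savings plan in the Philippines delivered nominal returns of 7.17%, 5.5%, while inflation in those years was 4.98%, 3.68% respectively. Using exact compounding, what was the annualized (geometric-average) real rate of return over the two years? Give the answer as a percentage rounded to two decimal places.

Compound the nominal returns: 1.0717 × 1.0550 = 1.13064350.
Compound inflation: 1.0498 × 1.0368 = 1.08843264.
Deflate: 1.13064350 / 1.08843264 = 1.03878133.
Annualized real rate = 1.03878133^(1/2) − 1 = 1.9206% → 1.92%.

1.92%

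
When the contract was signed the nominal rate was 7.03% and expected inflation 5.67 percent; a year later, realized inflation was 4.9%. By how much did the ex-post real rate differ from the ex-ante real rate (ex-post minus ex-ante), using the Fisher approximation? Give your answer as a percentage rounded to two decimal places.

0.77%

Ex-ante: 7.03% − 5.67% = 1.360%
Ex-post: 7.03% − 4.9% = 2.130%
Difference (ex-post − ex-ante) = 0.7700% → 0.77%.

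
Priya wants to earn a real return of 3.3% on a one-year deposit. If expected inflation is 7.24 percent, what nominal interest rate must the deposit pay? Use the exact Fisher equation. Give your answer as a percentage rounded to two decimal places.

10.78%

(1 + i) = (1 + r)(1 + π) = 1.03300 × 1.07240 = 1.1077892
i = 1.1077892 − 1, so the required nominal rate is 10.78%.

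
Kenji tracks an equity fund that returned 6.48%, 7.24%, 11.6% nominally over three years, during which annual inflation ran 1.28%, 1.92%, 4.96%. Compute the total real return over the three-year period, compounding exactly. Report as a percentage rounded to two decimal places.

Nominal growth factor = 1.0648 × 1.0724 × 1.1160 = 1.274351
Price-level growth factor = 1.0128 × 1.0192 × 1.0496 = 1.083445
Real growth factor = 1.274351 / 1.083445 = 1.176203
Total real return = 1.176203 − 1 → 17.62%.

17.62%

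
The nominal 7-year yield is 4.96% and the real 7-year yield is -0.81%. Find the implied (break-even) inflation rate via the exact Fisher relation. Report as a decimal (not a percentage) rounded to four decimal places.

0.0582

(1 + π) = (1 + i)/(1 + r) = 1.04960 / 0.99190 = 1.058171
Break-even inflation = 1.058171 − 1 → 0.0582.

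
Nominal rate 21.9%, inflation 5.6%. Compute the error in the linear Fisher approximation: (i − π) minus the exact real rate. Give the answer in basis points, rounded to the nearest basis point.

86 basis points

Approximate: r ≈ 21.900% − 5.600% = 16.3000%
Exact: (1 + 0.2190)/(1 + 0.0560) − 1 = 15.4356%
Error = 16.3000% − 15.4356% = 0.8644% → 86 basis points.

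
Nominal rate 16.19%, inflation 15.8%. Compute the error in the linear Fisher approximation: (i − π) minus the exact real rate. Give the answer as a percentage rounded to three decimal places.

Approximate: r ≈ 16.190% − 15.800% = 0.3900%
Exact: (1 + 0.1619)/(1 + 0.1580) − 1 = 0.3368%
Error = 0.3900% − 0.3368% = 0.0532% → 0.053%.

0.053%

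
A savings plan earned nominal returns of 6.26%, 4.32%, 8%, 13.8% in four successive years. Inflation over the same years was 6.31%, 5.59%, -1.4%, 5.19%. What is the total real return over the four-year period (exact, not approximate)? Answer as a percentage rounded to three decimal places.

17.019%

Compound the nominal returns: 1.0626 × 1.0432 × 1.0800 × 1.1380 = 1.362396.
Compound inflation: 1.0631 × 1.0559 × 0.9860 × 1.0519 = 1.164255.
Deflate: 1.362396 / 1.164255 = 1.170187.
Total real return = 1.170187 − 1 → 17.019%.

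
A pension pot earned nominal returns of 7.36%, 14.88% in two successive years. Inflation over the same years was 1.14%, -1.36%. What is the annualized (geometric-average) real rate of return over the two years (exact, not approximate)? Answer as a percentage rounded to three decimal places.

11.187%

Compound the nominal returns: 1.0736 × 1.1488 = 1.23335168.
Compound inflation: 1.0114 × 0.9864 = 0.99764496.
Deflate: 1.23335168 / 0.99764496 = 1.23626313.
Annualized real rate = 1.23626313^(1/2) − 1 = 11.1874% → 11.187%.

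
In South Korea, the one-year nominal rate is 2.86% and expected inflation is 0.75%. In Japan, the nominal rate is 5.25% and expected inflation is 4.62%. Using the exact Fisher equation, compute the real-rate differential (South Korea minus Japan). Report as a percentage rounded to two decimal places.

South Korea: (1 + 0.0286)/(1 + 0.0075) − 1 = 2.0943%
Japan: (1 + 0.0525)/(1 + 0.0462) − 1 = 0.6022%
Differential = 2.0943% − 0.6022% = 1.4921% → 1.49%.

1.49%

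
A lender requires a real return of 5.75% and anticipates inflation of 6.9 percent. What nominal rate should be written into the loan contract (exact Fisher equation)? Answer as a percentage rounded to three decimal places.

(1 + i) = (1 + r)(1 + π) = 1.05750 × 1.06900 = 1.1304675
i = 1.1304675 − 1, so the required nominal rate is 13.047%.

13.047%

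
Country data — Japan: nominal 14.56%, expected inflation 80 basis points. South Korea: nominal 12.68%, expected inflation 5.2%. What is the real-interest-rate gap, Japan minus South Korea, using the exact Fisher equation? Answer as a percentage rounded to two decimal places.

Japan: (1 + 0.1456)/(1 + 0.0080) − 1 = 13.6508%
South Korea: (1 + 0.1268)/(1 + 0.0520) − 1 = 7.1103%
Differential = 13.6508% − 7.1103% = 6.5405% → 6.54%.

6.54%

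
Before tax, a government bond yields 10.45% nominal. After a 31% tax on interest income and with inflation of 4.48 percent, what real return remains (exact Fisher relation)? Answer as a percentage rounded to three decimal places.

2.613%

After-tax nominal return = 10.45% × (1 − 0.31) = 7.2105%.
1 + r = 1.072105 / 1.04480 = 1.026134
After-tax real rate = 1.026134 − 1 → 2.613%.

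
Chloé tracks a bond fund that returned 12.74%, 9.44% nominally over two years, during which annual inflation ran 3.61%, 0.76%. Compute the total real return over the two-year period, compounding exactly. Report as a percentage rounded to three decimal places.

18.186%

Compound the nominal returns: 1.1274 × 1.0944 = 1.2338266.
Compound inflation: 1.0361 × 1.0076 = 1.0439744.
Deflate: 1.2338266 / 1.0439744 = 1.1818552.
Total real return = 1.1818552 − 1 → 18.186%.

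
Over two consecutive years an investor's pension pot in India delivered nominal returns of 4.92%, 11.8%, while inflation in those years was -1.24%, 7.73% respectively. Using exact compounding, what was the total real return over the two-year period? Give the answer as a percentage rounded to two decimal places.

10.25%

Nominal growth factor = 1.0492 × 1.1180 = 1.173006
Price-level growth factor = 0.9876 × 1.0773 = 1.063941
Real growth factor = 1.173006 / 1.063941 = 1.102510
Total real return = 1.102510 − 1 → 10.25%.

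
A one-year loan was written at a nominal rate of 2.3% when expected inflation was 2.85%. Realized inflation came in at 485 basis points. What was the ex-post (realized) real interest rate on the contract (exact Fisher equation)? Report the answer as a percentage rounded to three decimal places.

Ex-post: (1 + 0.0230)/(1 + 0.0485) − 1 = -2.4320%
So the realized real rate is -2.432%.

-2.432%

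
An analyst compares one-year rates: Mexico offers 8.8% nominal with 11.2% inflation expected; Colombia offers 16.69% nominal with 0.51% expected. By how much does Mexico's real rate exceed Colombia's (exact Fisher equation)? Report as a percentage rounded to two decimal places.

-18.26%

Mexico: (1 + 0.0880)/(1 + 0.1120) − 1 = -2.1583%
Colombia: (1 + 0.1669)/(1 + 0.0051) − 1 = 16.0979%
Differential = -2.1583% − 16.0979% = -18.2562% → -18.26%.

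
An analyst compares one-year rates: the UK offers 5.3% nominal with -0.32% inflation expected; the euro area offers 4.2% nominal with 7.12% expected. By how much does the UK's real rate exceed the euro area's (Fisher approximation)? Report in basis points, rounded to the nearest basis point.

The UK: 5.3% − (-0.32%) = 5.620%
The euro area: 4.2% − 7.12% = -2.920%
Differential = 8.540% → 854 basis points.

854 basis points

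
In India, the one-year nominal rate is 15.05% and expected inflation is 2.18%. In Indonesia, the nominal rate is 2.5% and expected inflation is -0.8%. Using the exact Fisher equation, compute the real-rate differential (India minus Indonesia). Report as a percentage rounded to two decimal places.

India: (1 + 0.1505)/(1 + 0.0218) − 1 = 12.5954%
Indonesia: (1 + 0.0250)/(1 − 0.0080) − 1 = 3.3266%
Differential = 12.5954% − 3.3266% = 9.2688% → 9.27%.

9.27%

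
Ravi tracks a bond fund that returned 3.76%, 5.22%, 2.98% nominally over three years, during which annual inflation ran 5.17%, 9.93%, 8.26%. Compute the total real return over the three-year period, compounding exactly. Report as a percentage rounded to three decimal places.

Nominal growth factor = 1.0376 × 1.0522 × 1.0298 = 1.124297
Price-level growth factor = 1.0517 × 1.0993 × 1.0826 = 1.251630
Real growth factor = 1.124297 / 1.251630 = 0.898266
Total real return = 0.898266 − 1 → -10.173%.

-10.173%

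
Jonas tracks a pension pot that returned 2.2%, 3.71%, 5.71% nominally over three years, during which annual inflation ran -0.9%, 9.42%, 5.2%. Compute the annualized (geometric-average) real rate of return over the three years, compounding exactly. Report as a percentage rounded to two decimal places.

Nominal growth factor = 1.0220 × 1.0371 × 1.0571 = 1.12043742
Price-level growth factor = 0.9910 × 1.0942 × 1.0520 = 1.14073851
Real growth factor = 1.12043742 / 1.14073851 = 0.98220355
Annualized real rate = 0.98220355^(1/3) − 1 = -0.5968% → -0.60%.

-0.60%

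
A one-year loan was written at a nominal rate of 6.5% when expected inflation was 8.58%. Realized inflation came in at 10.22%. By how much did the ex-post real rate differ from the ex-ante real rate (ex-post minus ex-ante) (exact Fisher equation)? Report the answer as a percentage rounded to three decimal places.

-1.459%

Ex-ante: (1 + 0.0650)/(1 + 0.0858) − 1 = -1.9156%
Ex-post: (1 + 0.0650)/(1 + 0.1022) − 1 = -3.3751%
Difference (ex-post − ex-ante) = -1.4594% → -1.459%.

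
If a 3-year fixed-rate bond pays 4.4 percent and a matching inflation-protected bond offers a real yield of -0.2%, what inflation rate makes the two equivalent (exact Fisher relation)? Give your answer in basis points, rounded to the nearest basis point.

(1 + π) = (1 + i)/(1 + r) = 1.04400 / 0.99800 = 1.046092
Break-even inflation = 1.046092 − 1 → 461 basis points.

461 basis points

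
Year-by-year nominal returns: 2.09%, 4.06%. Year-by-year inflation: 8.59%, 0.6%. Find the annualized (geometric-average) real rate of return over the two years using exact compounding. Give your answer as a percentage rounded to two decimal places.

-1.39%

Compound the nominal returns: 1.0209 × 1.0406 = 1.06234854.
Compound inflation: 1.0859 × 1.0060 = 1.09241540.
Deflate: 1.06234854 / 1.09241540 = 0.97247672.
Annualized real rate = 0.97247672^(1/2) − 1 = -1.3858% → -1.39%.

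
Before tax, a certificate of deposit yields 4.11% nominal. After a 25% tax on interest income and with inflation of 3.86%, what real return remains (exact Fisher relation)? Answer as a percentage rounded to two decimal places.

-0.75%

After-tax nominal return = 4.11% × (1 − 0.25) = 3.0825%.
1 + r = 1.030825 / 1.03860 = 0.992514
After-tax real rate = 0.992514 − 1 → -0.75%.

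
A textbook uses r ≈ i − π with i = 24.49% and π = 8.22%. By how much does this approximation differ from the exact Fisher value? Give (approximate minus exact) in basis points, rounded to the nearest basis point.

Approximate: r ≈ 24.490% − 8.220% = 16.2700%
Exact: (1 + 0.2449)/(1 + 0.0822) − 1 = 15.0342%
Error = 16.2700% − 15.0342% = 1.2358% → 124 basis points.

124 basis points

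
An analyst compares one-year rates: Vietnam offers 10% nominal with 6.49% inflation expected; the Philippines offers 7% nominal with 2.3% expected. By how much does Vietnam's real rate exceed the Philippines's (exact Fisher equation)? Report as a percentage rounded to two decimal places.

Vietnam: (1 + 0.1000)/(1 + 0.0649) − 1 = 3.2961%
The Philippines: (1 + 0.0700)/(1 + 0.0230) − 1 = 4.5943%
Differential = 3.2961% − 4.5943% = -1.2982% → -1.30%.

-1.30%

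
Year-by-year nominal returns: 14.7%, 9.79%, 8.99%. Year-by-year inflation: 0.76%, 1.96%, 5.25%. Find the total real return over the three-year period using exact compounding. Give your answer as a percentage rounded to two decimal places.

Compound the nominal returns: 1.1470 × 1.0979 × 1.0899 = 1.372502.
Compound inflation: 1.0076 × 1.0196 × 1.0525 = 1.081285.
Deflate: 1.372502 / 1.081285 = 1.269325.
Total real return = 1.269325 − 1 → 26.93%.

26.93%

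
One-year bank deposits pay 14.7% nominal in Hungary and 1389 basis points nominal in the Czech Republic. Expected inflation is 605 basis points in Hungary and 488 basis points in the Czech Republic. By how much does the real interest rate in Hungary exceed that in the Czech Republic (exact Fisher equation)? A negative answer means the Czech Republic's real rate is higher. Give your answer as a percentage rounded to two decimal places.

Hungary: (1 + 0.1470)/(1 + 0.0605) − 1 = 8.1565%
The Czech Republic: (1 + 0.1389)/(1 + 0.0488) − 1 = 8.5908%
Differential = 8.1565% − 8.5908% = -0.4342% → -0.43%.

-0.43%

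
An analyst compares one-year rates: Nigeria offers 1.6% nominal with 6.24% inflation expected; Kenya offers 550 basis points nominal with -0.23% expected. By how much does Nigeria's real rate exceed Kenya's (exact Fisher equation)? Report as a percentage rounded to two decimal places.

Nigeria: (1 + 0.0160)/(1 + 0.0624) − 1 = -4.3675%
Kenya: (1 + 0.0550)/(1 − 0.0023) − 1 = 5.7432%
Differential = -4.3675% − 5.7432% = -10.1107% → -10.11%.

-10.11%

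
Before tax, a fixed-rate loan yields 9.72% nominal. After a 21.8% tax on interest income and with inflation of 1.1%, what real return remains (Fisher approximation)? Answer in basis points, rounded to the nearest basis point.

After-tax nominal return = 9.72% × (1 − 0.218) = 7.60104%.
r ≈ 7.60104% − 1.1% → 650 basis points.

650 basis points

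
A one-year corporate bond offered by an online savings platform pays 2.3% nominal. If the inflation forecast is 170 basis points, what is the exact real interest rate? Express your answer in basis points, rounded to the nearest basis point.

59 basis points

1 + r = 1.02300 / 1.01700 = 1.005900
r = 1.005900 − 1 = 0.5900%, i.e. 59 basis points.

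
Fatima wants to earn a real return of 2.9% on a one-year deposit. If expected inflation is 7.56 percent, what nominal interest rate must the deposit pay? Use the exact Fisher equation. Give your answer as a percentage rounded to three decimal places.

10.679%

(1 + i) = (1 + r)(1 + π) = 1.02900 × 1.07560 = 1.1067924
i = 1.1067924 − 1, so the required nominal rate is 10.679%.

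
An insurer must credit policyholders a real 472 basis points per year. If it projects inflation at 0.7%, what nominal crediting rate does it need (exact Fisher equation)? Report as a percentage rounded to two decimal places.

5.45%

(1 + i) = (1 + r)(1 + π) = 1.04720 × 1.00700 = 1.0545304
i = 1.0545304 − 1, so the required nominal rate is 5.45%.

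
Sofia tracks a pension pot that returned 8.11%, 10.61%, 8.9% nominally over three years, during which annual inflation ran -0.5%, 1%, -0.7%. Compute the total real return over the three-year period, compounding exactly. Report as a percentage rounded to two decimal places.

30.50%

Compound the nominal returns: 1.0811 × 1.1061 × 1.0890 = 1.302231.
Compound inflation: 0.9950 × 1.0100 × 0.9930 = 0.997915.
Deflate: 1.302231 / 0.997915 = 1.304952.
Total real return = 1.304952 − 1 → 30.50%.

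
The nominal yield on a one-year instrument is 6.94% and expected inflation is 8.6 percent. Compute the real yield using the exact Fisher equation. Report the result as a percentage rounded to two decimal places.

-1.53%

By the Fisher relation, 1 + r = (1 + i)/(1 + π).
1 + r = 1.06940 / 1.08600 = 0.984715
r = 0.984715 − 1 = -1.5285%, i.e. -1.53%.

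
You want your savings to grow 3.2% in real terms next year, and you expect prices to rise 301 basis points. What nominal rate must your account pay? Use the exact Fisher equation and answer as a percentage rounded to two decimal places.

6.31%

(1 + i) = (1 + r)(1 + π) = 1.03200 × 1.03010 = 1.0630632
i = 1.0630632 − 1, so the required nominal rate is 6.31%.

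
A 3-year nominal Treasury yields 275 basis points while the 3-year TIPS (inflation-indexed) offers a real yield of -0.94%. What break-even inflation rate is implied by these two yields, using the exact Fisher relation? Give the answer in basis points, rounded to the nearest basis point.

373 basis points

(1 + π) = (1 + i)/(1 + r) = 1.02750 / 0.99060 = 1.0372502
Break-even inflation = 1.0372502 − 1 → 373 basis points.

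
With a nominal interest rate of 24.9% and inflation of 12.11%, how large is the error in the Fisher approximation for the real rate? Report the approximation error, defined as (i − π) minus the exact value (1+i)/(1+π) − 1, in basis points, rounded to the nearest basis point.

Approximate: r ≈ 24.900% − 12.110% = 12.7900%
Exact: (1 + 0.2490)/(1 + 0.1211) − 1 = 11.4084%
Error = 12.7900% − 11.4084% = 1.3816% → 138 basis points.

138 basis points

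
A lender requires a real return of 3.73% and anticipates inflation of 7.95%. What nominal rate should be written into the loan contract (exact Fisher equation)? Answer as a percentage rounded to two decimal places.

(1 + i) = (1 + r)(1 + π) = 1.03730 × 1.07950 = 1.11976535
i = 1.11976535 − 1, so the required nominal rate is 11.98%.

11.98%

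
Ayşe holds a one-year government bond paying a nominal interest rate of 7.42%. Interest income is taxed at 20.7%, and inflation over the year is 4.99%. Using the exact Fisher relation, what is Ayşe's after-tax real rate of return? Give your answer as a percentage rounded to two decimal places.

0.85%

After-tax nominal return = 7.42% × (1 − 0.207) = 5.88406%.
1 + r = 1.0588406 / 1.04990 = 1.008516
After-tax real rate = 1.008516 − 1 → 0.85%.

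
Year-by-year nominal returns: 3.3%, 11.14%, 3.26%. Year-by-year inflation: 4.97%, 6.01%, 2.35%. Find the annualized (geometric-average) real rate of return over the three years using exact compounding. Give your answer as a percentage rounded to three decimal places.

Nominal growth factor = 1.0330 × 1.1114 × 1.0326 = 1.18550348
Price-level growth factor = 1.0497 × 1.0601 × 1.0235 = 1.13893746
Real growth factor = 1.18550348 / 1.13893746 = 1.04088549
Annualized real rate = 1.04088549^(1/3) − 1 = 1.3447% → 1.345%.

1.345%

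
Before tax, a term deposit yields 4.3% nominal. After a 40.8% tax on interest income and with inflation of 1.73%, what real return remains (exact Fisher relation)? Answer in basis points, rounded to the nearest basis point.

80 basis points

After-tax nominal return = 4.3% × (1 − 0.408) = 2.5456%.
1 + r = 1.025456 / 1.01730 = 1.008017
After-tax real rate = 1.008017 − 1 → 80 basis points.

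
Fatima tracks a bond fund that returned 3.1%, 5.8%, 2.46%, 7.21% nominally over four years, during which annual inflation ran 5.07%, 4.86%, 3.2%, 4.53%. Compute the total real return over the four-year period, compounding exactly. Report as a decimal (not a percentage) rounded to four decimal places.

0.0081

Nominal growth factor = 1.0310 × 1.0580 × 1.0246 × 1.0721 = 1.198213
Price-level growth factor = 1.0507 × 1.0486 × 1.0320 × 1.0453 = 1.188527
Real growth factor = 1.198213 / 1.188527 = 1.008149
Total real return = 1.008149 − 1 → 0.0081.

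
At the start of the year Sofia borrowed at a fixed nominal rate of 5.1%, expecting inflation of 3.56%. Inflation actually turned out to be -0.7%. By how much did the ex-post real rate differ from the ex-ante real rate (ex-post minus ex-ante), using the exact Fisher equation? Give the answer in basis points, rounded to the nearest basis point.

Ex-ante: (1 + 0.0510)/(1 + 0.0356) − 1 = 1.4871%
Ex-post: (1 + 0.0510)/(1 − 0.0070) − 1 = 5.8409%
Difference (ex-post − ex-ante) = 4.3538% → 435 basis points.

435 basis points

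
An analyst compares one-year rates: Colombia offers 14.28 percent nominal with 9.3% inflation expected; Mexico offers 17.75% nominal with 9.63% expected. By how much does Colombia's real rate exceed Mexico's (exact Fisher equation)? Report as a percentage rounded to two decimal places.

-2.85%

Colombia: (1 + 0.1428)/(1 + 0.0930) − 1 = 4.5563%
Mexico: (1 + 0.1775)/(1 + 0.0963) − 1 = 7.4067%
Differential = 4.5563% − 7.4067% = -2.8505% → -2.85%.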